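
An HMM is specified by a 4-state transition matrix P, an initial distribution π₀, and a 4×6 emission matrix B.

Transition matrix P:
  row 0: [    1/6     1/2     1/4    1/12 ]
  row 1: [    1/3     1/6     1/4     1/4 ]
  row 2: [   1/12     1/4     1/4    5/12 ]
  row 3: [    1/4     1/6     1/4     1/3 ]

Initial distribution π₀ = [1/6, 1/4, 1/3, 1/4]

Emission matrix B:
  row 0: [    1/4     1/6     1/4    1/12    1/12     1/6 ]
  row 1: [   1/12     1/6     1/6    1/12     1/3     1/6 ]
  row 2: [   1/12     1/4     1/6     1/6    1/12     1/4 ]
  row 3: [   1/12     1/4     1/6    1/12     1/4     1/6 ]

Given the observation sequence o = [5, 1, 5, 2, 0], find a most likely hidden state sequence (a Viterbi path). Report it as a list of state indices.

t=0: δ = [2.778e-02, 4.167e-02, 8.333e-02, 4.167e-02]  (obs o_0=5)
t=1: δ = [2.315e-03, 3.472e-03, 5.208e-03, 8.681e-03]  ψ = [1, 2, 2, 2]  (obs o_1=1)
t=2: δ = [3.617e-04, 2.411e-04, 5.425e-04, 4.823e-04]  ψ = [3, 3, 3, 3]  (obs o_2=5)
t=3: δ = [3.014e-05, 3.014e-05, 2.261e-05, 3.768e-05]  ψ = [3, 0, 2, 2]  (obs o_3=2)
t=4: δ = [2.512e-06, 1.256e-06, 7.849e-07, 1.047e-06]  ψ = [1, 0, 3, 3]  (obs o_4=0)
backtrack: best end state = 0; path = [2, 3, 0, 1, 0]

path = [2, 3, 0, 1, 0]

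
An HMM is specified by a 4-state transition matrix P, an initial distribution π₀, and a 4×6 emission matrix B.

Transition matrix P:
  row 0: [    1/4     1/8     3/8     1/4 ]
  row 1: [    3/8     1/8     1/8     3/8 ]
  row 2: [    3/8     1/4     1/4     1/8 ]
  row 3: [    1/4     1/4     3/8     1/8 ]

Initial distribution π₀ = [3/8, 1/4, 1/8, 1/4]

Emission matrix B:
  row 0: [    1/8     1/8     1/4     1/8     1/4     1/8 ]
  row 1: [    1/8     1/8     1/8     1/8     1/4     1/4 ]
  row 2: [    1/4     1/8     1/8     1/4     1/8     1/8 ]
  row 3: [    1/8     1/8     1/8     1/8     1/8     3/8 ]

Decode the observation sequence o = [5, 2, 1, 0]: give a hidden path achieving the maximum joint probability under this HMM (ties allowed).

path = [3, 2, 0, 2]

t=0: δ = [4.688e-02, 6.250e-02, 1.562e-02, 9.375e-02]  (obs o_0=5)
t=1: δ = [5.859e-03, 2.930e-03, 4.395e-03, 2.930e-03]  ψ = [1, 3, 3, 1]  (obs o_1=2)
t=2: δ = [2.060e-04, 1.373e-04, 2.747e-04, 1.831e-04]  ψ = [2, 2, 0, 0]  (obs o_2=1)
t=3: δ = [1.287e-05, 8.583e-06, 1.931e-05, 6.437e-06]  ψ = [2, 2, 0, 0]  (obs o_3=0)
backtrack: best end state = 2; path = [3, 2, 0, 2]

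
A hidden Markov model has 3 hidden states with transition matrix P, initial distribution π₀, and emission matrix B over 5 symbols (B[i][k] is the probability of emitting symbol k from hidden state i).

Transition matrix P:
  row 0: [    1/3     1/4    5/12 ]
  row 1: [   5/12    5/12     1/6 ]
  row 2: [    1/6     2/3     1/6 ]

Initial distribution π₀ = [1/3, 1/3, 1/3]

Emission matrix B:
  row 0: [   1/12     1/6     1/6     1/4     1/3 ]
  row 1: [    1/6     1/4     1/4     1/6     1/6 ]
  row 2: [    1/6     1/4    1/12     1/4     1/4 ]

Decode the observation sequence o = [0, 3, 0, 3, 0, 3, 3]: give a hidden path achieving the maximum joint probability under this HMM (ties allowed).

t=0: δ = [2.778e-02, 5.556e-02, 5.556e-02]  (obs o_0=0)
t=1: δ = [5.787e-03, 6.173e-03, 2.894e-03]  ψ = [1, 2, 0]  (obs o_1=3)
t=2: δ = [2.143e-04, 4.287e-04, 4.019e-04]  ψ = [1, 1, 0]  (obs o_2=0)
t=3: δ = [4.465e-05, 4.465e-05, 2.233e-05]  ψ = [1, 2, 0]  (obs o_3=3)
t=4: δ = [1.550e-06, 3.101e-06, 3.101e-06]  ψ = [1, 1, 0]  (obs o_4=0)
t=5: δ = [3.230e-07, 3.445e-07, 1.615e-07]  ψ = [1, 2, 0]  (obs o_5=3)
t=6: δ = [3.589e-08, 2.393e-08, 3.365e-08]  ψ = [1, 1, 0]  (obs o_6=3)
backtrack: best end state = 0; path = [2, 1, 1, 0, 2, 1, 0]

path = [2, 1, 1, 0, 2, 1, 0]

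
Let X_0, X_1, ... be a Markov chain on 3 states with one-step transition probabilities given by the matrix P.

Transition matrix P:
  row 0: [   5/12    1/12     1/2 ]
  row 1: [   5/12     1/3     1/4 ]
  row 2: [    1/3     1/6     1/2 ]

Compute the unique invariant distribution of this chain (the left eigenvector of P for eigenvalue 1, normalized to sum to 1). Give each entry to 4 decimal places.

Balance equations π_j = Σ_i π_i·P[i][j]:
  π_0 = 5/12·π_0 + 5/12·π_1 + 1/3·π_2
  π_1 = 1/12·π_0 + 1/3·π_1 + 1/6·π_2
  normalize: π_0 + π_1 + π_2 = 1
Solving the linear system gives exactly π = [14/37, 6/37, 17/37].

π = [0.3784, 0.1622, 0.4595]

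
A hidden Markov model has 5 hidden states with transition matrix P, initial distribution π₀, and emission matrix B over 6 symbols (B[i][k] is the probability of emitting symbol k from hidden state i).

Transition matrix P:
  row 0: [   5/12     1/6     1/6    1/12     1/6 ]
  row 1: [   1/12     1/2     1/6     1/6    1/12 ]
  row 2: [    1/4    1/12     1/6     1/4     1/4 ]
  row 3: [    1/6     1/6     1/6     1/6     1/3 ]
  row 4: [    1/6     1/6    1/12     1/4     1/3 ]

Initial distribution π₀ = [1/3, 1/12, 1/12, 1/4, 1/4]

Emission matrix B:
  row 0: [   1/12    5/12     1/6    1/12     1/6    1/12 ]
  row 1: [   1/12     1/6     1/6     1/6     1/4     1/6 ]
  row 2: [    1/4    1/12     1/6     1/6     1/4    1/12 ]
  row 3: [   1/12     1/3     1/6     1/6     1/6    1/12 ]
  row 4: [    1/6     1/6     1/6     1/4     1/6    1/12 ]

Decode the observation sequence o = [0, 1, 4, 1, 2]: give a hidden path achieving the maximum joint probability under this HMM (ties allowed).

t=0: δ = [2.778e-02, 6.944e-03, 2.083e-02, 2.083e-02, 4.167e-02]  (obs o_0=0)
t=1: δ = [4.823e-03, 1.157e-03, 3.858e-04, 3.472e-03, 2.315e-03]  ψ = [0, 4, 0, 4, 4]  (obs o_1=1)
t=2: δ = [3.349e-04, 2.009e-04, 2.009e-04, 9.645e-05, 1.929e-04]  ψ = [0, 0, 0, 3, 3]  (obs o_2=4)
t=3: δ = [5.814e-05, 1.674e-05, 4.651e-06, 1.674e-05, 1.072e-05]  ψ = [0, 1, 0, 2, 4]  (obs o_3=1)
t=4: δ = [4.038e-06, 1.615e-06, 1.615e-06, 8.075e-07, 1.615e-06]  ψ = [0, 0, 0, 0, 0]  (obs o_4=2)
backtrack: best end state = 0; path = [0, 0, 0, 0, 0]

path = [0, 0, 0, 0, 0]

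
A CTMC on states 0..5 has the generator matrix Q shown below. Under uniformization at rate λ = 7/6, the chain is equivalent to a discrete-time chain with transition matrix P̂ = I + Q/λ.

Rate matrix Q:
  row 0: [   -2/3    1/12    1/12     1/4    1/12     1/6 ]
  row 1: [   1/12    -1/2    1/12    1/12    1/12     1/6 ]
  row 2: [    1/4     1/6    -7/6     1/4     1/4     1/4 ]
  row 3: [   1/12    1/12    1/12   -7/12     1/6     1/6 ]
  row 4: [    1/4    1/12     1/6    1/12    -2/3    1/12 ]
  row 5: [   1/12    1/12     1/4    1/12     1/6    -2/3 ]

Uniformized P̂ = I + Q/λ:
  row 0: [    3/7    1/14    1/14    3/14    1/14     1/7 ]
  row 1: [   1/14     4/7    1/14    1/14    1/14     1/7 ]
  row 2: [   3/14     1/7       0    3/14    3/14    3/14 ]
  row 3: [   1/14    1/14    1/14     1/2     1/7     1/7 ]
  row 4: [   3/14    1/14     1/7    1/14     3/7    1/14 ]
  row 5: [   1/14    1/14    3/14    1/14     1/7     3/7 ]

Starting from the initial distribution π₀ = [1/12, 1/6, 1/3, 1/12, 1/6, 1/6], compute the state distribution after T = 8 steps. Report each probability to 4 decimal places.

t=0: π = [0.0833, 0.1667, 0.3333, 0.0833, 0.1667, 0.1667]
t=1: π = [0.1726, 0.1786, 0.0833, 0.1667, 0.1964, 0.2024]
t=2: π = [0.1730, 0.1667, 0.1084, 0.1794, 0.1798, 0.1926]
t=3: π = [0.1744, 0.1625, 0.1040, 0.1885, 0.1777, 0.1928]
t=4: π = [0.1740, 0.1601, 0.1042, 0.1920, 0.1770, 0.1927]
t=5: π = [0.1737, 0.1589, 0.1042, 0.1935, 0.1770, 0.1927]
t=6: π = [0.1736, 0.1583, 0.1042, 0.1940, 0.1771, 0.1927]
t=7: π = [0.1736, 0.1580, 0.1042, 0.1943, 0.1772, 0.1927]
t=8: π = [0.1736, 0.1579, 0.1042, 0.1944, 0.1772, 0.1927]

π = [0.1736, 0.1579, 0.1042, 0.1944, 0.1772, 0.1927]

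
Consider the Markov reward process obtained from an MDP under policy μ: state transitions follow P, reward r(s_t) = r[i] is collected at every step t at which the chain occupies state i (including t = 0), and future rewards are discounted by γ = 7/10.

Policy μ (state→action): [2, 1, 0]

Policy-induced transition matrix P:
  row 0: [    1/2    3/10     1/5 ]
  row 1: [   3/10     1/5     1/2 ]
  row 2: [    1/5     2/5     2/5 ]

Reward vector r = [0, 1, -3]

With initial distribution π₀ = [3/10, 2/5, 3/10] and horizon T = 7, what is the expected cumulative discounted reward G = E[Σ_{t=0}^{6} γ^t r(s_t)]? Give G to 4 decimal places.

G = -2.1628

t=0: π = [0.3000, 0.4000, 0.3000], E[r] = -0.5000, γ^t·E[r] = -0.500000, running G = -0.500000
t=1: π = [0.3300, 0.2900, 0.3800], E[r] = -0.8500, γ^t·E[r] = -0.595000, running G = -1.095000
t=2: π = [0.3280, 0.3090, 0.3630], E[r] = -0.7800, γ^t·E[r] = -0.382200, running G = -1.477200
t=3: π = [0.3293, 0.3054, 0.3653], E[r] = -0.7905, γ^t·E[r] = -0.271142, running G = -1.748342
t=4: π = [0.3293, 0.3060, 0.3647], E[r] = -0.7881, γ^t·E[r] = -0.189211, running G = -1.937552
t=5: π = [0.3294, 0.3059, 0.3647], E[r] = -0.7883, γ^t·E[r] = -0.132495, running G = -2.070047
t=6: π = [0.3294, 0.3059, 0.3647], E[r] = -0.7882, γ^t·E[r] = -0.092735, running G = -2.162782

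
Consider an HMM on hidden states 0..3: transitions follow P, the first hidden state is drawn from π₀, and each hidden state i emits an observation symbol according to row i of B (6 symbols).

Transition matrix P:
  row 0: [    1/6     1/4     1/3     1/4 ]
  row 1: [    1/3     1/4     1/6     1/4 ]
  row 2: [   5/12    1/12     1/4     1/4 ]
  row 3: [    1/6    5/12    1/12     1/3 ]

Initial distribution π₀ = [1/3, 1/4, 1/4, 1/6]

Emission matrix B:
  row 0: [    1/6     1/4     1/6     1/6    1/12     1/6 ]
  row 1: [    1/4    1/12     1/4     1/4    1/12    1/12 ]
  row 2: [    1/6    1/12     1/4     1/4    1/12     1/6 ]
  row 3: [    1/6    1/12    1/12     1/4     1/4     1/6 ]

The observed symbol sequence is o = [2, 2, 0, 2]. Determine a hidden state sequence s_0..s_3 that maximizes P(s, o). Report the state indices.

path = [0, 2, 0, 2]

t=0: δ = [5.556e-02, 6.250e-02, 6.250e-02, 1.389e-02]  (obs o_0=2)
t=1: δ = [4.340e-03, 3.906e-03, 4.630e-03, 1.302e-03]  ψ = [2, 1, 0, 1]  (obs o_1=2)
t=2: δ = [3.215e-04, 2.713e-04, 2.411e-04, 1.929e-04]  ψ = [2, 0, 0, 2]  (obs o_2=0)
t=3: δ = [1.674e-05, 2.009e-05, 2.679e-05, 6.698e-06]  ψ = [2, 0, 0, 0]  (obs o_3=2)
backtrack: best end state = 2; path = [0, 2, 0, 2]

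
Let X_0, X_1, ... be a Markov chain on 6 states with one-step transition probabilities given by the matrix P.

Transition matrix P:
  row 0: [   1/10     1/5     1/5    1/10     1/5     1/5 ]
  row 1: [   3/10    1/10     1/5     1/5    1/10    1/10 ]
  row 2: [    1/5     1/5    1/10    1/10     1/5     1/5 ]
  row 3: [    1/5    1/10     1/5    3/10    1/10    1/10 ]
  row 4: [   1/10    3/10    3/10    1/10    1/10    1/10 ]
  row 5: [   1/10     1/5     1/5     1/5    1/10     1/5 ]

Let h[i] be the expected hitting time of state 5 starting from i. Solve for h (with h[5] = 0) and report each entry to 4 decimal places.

First-step conditioning: h[5] = 0; for i ≠ 5, h[i] = 1 + Σ_k P[i][k]·h[k].
  h[0] = 1 + 1/10·h[0] + 1/5·h[1] + 1/5·h[2] + 1/10·h[3] + 1/5·h[4]
  h[1] = 1 + 3/10·h[0] + 1/10·h[1] + 1/5·h[2] + 1/5·h[3] + 1/10·h[4]
  h[2] = 1 + 1/5·h[0] + 1/5·h[1] + 1/10·h[2] + 1/10·h[3] + 1/5·h[4]
  h[3] = 1 + 1/5·h[0] + 1/10·h[1] + 1/5·h[2] + 3/10·h[3] + 1/10·h[4]
  h[4] = 1 + 1/10·h[0] + 3/10·h[1] + 3/10·h[2] + 1/10·h[3] + 1/10·h[4]
Solving the 5×5 linear system over states ≠ 5 gives exactly h = [494/75, 539/75, 494/75, 544/75, 181/25, 0] (h[5] = 0 is the target).

h = [6.5867, 7.1867, 6.5867, 7.2533, 7.2400, 0.0000]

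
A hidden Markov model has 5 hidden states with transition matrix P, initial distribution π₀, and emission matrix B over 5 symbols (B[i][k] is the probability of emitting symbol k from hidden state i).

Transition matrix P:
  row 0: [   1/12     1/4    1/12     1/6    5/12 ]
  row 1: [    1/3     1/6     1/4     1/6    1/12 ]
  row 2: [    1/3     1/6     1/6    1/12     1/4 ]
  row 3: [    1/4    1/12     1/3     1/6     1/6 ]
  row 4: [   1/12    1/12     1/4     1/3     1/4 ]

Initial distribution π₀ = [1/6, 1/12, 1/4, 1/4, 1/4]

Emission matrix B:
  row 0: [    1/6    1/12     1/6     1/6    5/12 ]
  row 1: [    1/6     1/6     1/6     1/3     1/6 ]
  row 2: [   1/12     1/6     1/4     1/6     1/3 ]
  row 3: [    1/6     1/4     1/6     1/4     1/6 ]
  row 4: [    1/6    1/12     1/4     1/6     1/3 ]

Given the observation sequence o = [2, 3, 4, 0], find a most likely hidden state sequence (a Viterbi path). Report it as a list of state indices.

t=0: δ = [2.778e-02, 1.389e-02, 6.250e-02, 4.167e-02, 6.250e-02]  (obs o_0=2)
t=1: δ = [3.472e-03, 3.472e-03, 2.604e-03, 5.208e-03, 2.604e-03]  ψ = [2, 2, 4, 4, 2]  (obs o_1=3)
t=2: δ = [5.425e-04, 1.447e-04, 5.787e-04, 1.447e-04, 4.823e-04]  ψ = [3, 0, 3, 3, 0]  (obs o_2=4)
t=3: δ = [3.215e-05, 2.261e-05, 1.005e-05, 2.679e-05, 3.768e-05]  ψ = [2, 0, 4, 4, 0]  (obs o_3=0)
backtrack: best end state = 4; path = [4, 3, 0, 4]

path = [4, 3, 0, 4]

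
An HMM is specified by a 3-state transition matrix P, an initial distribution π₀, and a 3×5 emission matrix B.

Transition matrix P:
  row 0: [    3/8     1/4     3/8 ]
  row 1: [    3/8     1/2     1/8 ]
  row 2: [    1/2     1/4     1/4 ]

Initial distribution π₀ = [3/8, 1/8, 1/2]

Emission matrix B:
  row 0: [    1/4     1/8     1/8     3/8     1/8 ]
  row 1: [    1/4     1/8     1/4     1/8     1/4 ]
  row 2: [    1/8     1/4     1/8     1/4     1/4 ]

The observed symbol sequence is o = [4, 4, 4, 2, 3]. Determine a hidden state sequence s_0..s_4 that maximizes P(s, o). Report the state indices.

t=0: δ = [4.688e-02, 3.125e-02, 1.250e-01]  (obs o_0=4)
t=1: δ = [7.812e-03, 7.812e-03, 7.812e-03]  ψ = [2, 2, 2]  (obs o_1=4)
t=2: δ = [4.883e-04, 9.766e-04, 7.324e-04]  ψ = [2, 1, 0]  (obs o_2=4)
t=3: δ = [4.578e-05, 1.221e-04, 2.289e-05]  ψ = [1, 1, 0]  (obs o_3=2)
t=4: δ = [1.717e-05, 7.629e-06, 4.292e-06]  ψ = [1, 1, 0]  (obs o_4=3)
backtrack: best end state = 0; path = [2, 1, 1, 1, 0]

path = [2, 1, 1, 1, 0]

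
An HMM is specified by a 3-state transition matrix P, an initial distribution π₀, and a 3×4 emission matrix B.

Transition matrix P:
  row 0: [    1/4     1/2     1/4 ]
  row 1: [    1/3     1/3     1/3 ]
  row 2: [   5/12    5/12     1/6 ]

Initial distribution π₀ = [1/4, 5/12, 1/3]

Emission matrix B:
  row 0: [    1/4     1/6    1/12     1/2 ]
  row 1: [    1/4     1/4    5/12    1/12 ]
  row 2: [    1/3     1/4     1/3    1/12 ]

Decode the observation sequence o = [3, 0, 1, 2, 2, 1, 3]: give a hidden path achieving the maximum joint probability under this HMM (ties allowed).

path = [0, 1, 2, 1, 1, 2, 0]

t=0: δ = [1.250e-01, 3.472e-02, 2.778e-02]  (obs o_0=3)
t=1: δ = [7.812e-03, 1.562e-02, 1.042e-02]  ψ = [0, 0, 0]  (obs o_1=0)
t=2: δ = [8.681e-04, 1.302e-03, 1.302e-03]  ψ = [1, 1, 1]  (obs o_2=1)
t=3: δ = [4.521e-05, 2.261e-04, 1.447e-04]  ψ = [2, 2, 1]  (obs o_3=2)
t=4: δ = [6.279e-06, 3.140e-05, 2.512e-05]  ψ = [1, 1, 1]  (obs o_4=2)
t=5: δ = [1.744e-06, 2.616e-06, 2.616e-06]  ψ = [1, 1, 1]  (obs o_5=1)
t=6: δ = [5.451e-07, 9.085e-08, 7.268e-08]  ψ = [2, 2, 1]  (obs o_6=3)
backtrack: best end state = 0; path = [0, 1, 2, 1, 1, 2, 0]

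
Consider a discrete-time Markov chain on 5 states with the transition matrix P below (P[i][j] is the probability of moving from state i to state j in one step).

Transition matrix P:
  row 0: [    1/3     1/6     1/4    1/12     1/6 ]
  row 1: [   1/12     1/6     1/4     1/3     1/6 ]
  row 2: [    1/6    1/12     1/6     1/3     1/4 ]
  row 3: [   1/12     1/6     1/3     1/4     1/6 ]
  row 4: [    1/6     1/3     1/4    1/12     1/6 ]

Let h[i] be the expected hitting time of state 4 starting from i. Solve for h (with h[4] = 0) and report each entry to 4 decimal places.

First-step conditioning: h[4] = 0; for i ≠ 4, h[i] = 1 + Σ_k P[i][k]·h[k].
  h[0] = 1 + 1/3·h[0] + 1/6·h[1] + 1/4·h[2] + 1/12·h[3]
  h[1] = 1 + 1/12·h[0] + 1/6·h[1] + 1/4·h[2] + 1/3·h[3]
  h[2] = 1 + 1/6·h[0] + 1/12·h[1] + 1/6·h[2] + 1/3·h[3]
  h[3] = 1 + 1/12·h[0] + 1/6·h[1] + 1/3·h[2] + 1/4·h[3]
Solving the 4×4 linear system over states ≠ 4 gives exactly h = [1527/286, 762/143, 1407/286, 1515/286, 0] (h[4] = 0 is the target).

h = [5.3392, 5.3287, 4.9196, 5.2972, 0.0000]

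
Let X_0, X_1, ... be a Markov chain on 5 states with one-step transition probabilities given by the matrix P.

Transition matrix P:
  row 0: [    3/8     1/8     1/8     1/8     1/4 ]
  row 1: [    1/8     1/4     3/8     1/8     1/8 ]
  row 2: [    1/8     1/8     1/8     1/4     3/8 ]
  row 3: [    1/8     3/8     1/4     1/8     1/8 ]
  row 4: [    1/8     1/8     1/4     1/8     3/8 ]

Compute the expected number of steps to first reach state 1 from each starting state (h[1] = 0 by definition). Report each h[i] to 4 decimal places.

h = [6.1779, 0.0000, 5.9786, 4.6121, 6.1495]

First-step conditioning: h[1] = 0; for i ≠ 1, h[i] = 1 + Σ_k P[i][k]·h[k].
  h[0] = 1 + 3/8·h[0] + 1/8·h[2] + 1/8·h[3] + 1/4·h[4]
  h[2] = 1 + 1/8·h[0] + 1/8·h[2] + 1/4·h[3] + 3/8·h[4]
  h[3] = 1 + 1/8·h[0] + 1/4·h[2] + 1/8·h[3] + 1/8·h[4]
  h[4] = 1 + 1/8·h[0] + 1/4·h[2] + 1/8·h[3] + 3/8·h[4]
Solving the 4×4 linear system over states ≠ 1 gives exactly h = [1736/281, 0, 1680/281, 1296/281, 1728/281] (h[1] = 0 is the target).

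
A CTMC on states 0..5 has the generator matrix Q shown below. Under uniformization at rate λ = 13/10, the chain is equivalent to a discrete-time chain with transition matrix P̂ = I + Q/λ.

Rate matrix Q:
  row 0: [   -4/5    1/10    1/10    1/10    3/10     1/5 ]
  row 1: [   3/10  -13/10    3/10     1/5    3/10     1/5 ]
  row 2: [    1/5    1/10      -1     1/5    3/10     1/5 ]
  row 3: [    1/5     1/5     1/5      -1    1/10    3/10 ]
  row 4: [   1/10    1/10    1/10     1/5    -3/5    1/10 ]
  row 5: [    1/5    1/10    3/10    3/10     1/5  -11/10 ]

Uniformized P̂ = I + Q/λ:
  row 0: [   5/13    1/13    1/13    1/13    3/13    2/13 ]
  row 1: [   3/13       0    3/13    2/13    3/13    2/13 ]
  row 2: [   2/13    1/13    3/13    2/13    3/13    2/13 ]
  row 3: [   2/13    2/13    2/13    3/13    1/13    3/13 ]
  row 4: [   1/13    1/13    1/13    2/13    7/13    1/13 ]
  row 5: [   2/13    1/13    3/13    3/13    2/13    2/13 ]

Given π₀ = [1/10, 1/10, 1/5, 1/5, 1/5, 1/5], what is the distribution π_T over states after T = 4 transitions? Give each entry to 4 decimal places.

π = [0.1809, 0.0831, 0.1478, 0.1638, 0.2792, 0.1452]

t=0: π = [0.1000, 0.1000, 0.2000, 0.2000, 0.2000, 0.2000]
t=1: π = [0.1692, 0.0846, 0.1692, 0.1769, 0.2462, 0.1538]
t=2: π = [0.1805, 0.0840, 0.1533, 0.1663, 0.2675, 0.1485]
t=3: π = [0.1814, 0.0832, 0.1491, 0.1642, 0.2761, 0.1461]
t=4: π = [0.1809, 0.0831, 0.1478, 0.1638, 0.2792, 0.1452]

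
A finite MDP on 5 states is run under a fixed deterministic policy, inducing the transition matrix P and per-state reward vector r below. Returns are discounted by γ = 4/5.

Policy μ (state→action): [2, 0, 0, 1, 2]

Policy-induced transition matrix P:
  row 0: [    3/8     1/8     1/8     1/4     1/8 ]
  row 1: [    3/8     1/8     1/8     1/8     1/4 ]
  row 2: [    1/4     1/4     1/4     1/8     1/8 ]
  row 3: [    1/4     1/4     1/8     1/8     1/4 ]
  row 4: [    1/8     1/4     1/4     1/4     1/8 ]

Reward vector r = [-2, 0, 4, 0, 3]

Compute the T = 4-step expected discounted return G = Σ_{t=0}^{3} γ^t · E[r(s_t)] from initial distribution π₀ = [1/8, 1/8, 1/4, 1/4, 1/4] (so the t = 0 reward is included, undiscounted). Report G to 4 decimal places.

t=0: π = [0.1250, 0.1250, 0.2500, 0.2500, 0.2500], E[r] = 1.5000, γ^t·E[r] = 1.500000, running G = 1.500000
t=1: π = [0.2500, 0.2188, 0.1875, 0.1719, 0.1719], E[r] = 0.7656, γ^t·E[r] = 0.612500, running G = 2.112500
t=2: π = [0.2871, 0.1914, 0.1699, 0.1777, 0.1738], E[r] = 0.6270, γ^t·E[r] = 0.401250, running G = 2.513750
t=3: π = [0.2881, 0.1902, 0.1680, 0.1826, 0.1711], E[r] = 0.6091, γ^t·E[r] = 0.311875, running G = 2.825625

G = 2.8256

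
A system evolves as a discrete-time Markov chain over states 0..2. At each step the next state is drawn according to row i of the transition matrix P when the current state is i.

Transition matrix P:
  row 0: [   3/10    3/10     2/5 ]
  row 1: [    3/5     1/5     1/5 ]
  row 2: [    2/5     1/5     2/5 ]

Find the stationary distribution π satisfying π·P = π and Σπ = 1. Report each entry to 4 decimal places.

π = [0.4074, 0.2407, 0.3519]

Balance equations π_j = Σ_i π_i·P[i][j]:
  π_0 = 3/10·π_0 + 3/5·π_1 + 2/5·π_2
  π_1 = 3/10·π_0 + 1/5·π_1 + 1/5·π_2
  normalize: π_0 + π_1 + π_2 = 1
Solving the linear system gives exactly π = [11/27, 13/54, 19/54].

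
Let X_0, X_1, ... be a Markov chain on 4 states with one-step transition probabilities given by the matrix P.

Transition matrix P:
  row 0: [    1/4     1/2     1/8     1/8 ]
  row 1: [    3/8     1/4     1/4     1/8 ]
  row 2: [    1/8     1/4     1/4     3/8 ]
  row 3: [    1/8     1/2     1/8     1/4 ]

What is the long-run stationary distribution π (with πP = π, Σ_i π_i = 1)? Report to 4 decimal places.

Balance equations π_j = Σ_i π_i·P[i][j]:
  π_0 = 1/4·π_0 + 3/8·π_1 + 1/8·π_2 + 1/8·π_3
  π_1 = 1/2·π_0 + 1/4·π_1 + 1/4·π_2 + 1/2·π_3
  π_2 = 1/8·π_0 + 1/4·π_1 + 1/4·π_2 + 1/8·π_3
  normalize: π_0 + π_1 + π_2 + π_3 = 1
Solving the linear system gives exactly π = [31/126, 13/36, 7/36, 25/126].

π = [0.2460, 0.3611, 0.1944, 0.1984]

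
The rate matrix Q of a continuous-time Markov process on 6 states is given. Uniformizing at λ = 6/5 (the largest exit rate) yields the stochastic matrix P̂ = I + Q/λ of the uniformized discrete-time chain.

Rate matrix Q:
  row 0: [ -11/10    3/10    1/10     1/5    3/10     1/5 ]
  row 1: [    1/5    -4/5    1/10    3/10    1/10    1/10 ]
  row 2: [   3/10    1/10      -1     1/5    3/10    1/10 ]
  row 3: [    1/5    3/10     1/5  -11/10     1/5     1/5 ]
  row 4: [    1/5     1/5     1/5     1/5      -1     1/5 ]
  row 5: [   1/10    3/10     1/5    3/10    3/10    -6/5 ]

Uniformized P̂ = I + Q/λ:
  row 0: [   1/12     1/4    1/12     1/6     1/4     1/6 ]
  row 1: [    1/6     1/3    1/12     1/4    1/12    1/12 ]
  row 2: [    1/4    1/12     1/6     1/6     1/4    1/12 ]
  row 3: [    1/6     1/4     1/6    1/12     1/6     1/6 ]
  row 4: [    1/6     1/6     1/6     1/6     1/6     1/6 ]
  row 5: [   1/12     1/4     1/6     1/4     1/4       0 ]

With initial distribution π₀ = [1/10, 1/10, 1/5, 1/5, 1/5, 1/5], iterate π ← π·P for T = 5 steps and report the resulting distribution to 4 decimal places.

π = [0.1552, 0.2318, 0.1344, 0.1806, 0.1812, 0.1167]

t=0: π = [0.1000, 0.1000, 0.2000, 0.2000, 0.2000, 0.2000]
t=1: π = [0.1583, 0.2083, 0.1500, 0.1750, 0.2000, 0.1083]
t=2: π = [0.1569, 0.2257, 0.1361, 0.1785, 0.1840, 0.1188]
t=3: π = [0.1550, 0.2308, 0.1348, 0.1805, 0.1822, 0.1167]
t=4: π = [0.1553, 0.2316, 0.1345, 0.1806, 0.1813, 0.1167]
t=5: π = [0.1552, 0.2318, 0.1344, 0.1806, 0.1812, 0.1167]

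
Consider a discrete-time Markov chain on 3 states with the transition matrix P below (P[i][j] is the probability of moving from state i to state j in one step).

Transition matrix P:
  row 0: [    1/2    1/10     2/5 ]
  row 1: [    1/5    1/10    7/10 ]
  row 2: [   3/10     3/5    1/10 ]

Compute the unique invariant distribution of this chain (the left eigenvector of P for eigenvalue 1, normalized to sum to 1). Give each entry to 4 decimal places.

π = [0.3391, 0.2870, 0.3739]

Balance equations π_j = Σ_i π_i·P[i][j]:
  π_0 = 1/2·π_0 + 1/5·π_1 + 3/10·π_2
  π_1 = 1/10·π_0 + 1/10·π_1 + 3/5·π_2
  normalize: π_0 + π_1 + π_2 = 1
Solving the linear system gives exactly π = [39/115, 33/115, 43/115].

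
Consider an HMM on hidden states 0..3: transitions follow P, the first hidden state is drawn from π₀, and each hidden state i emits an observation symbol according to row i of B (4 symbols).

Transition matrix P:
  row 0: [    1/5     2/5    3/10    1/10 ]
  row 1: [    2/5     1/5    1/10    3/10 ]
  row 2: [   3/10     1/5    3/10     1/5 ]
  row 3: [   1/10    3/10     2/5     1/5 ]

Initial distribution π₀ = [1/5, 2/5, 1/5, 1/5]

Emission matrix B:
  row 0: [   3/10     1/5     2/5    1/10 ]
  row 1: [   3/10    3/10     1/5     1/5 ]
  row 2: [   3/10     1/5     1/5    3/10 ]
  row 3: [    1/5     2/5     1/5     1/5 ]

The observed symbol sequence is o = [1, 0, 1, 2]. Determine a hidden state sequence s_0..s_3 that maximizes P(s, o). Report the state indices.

path = [1, 0, 1, 0]

t=0: δ = [4.000e-02, 1.200e-01, 4.000e-02, 8.000e-02]  (obs o_0=1)
t=1: δ = [1.440e-02, 7.200e-03, 9.600e-03, 7.200e-03]  ψ = [1, 1, 3, 1]  (obs o_1=0)
t=2: δ = [5.760e-04, 1.728e-03, 8.640e-04, 8.640e-04]  ψ = [0, 0, 0, 1]  (obs o_2=1)
t=3: δ = [2.765e-04, 6.912e-05, 6.912e-05, 1.037e-04]  ψ = [1, 1, 3, 1]  (obs o_3=2)
backtrack: best end state = 0; path = [1, 0, 1, 0]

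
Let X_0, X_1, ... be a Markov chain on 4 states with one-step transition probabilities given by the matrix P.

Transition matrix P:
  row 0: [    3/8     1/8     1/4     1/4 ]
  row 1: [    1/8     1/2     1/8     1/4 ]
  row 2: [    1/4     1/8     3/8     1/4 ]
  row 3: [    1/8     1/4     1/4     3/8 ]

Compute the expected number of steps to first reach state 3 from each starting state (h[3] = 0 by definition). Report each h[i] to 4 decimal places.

h = [4.0000, 4.0000, 4.0000, 0.0000]

First-step conditioning: h[3] = 0; for i ≠ 3, h[i] = 1 + Σ_k P[i][k]·h[k].
  h[0] = 1 + 3/8·h[0] + 1/8·h[1] + 1/4·h[2]
  h[1] = 1 + 1/8·h[0] + 1/2·h[1] + 1/8·h[2]
  h[2] = 1 + 1/4·h[0] + 1/8·h[1] + 3/8·h[2]
Solving the 3×3 linear system over states ≠ 3 gives exactly h = [4, 4, 4, 0] (h[3] = 0 is the target).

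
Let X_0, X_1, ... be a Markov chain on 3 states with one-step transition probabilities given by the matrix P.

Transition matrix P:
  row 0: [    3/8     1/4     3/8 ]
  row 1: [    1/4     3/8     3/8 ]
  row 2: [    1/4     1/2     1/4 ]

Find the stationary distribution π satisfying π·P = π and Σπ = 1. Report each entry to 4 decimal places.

π = [0.2857, 0.3810, 0.3333]

Balance equations π_j = Σ_i π_i·P[i][j]:
  π_0 = 3/8·π_0 + 1/4·π_1 + 1/4·π_2
  π_1 = 1/4·π_0 + 3/8·π_1 + 1/2·π_2
  normalize: π_0 + π_1 + π_2 = 1
Solving the linear system gives exactly π = [2/7, 8/21, 1/3].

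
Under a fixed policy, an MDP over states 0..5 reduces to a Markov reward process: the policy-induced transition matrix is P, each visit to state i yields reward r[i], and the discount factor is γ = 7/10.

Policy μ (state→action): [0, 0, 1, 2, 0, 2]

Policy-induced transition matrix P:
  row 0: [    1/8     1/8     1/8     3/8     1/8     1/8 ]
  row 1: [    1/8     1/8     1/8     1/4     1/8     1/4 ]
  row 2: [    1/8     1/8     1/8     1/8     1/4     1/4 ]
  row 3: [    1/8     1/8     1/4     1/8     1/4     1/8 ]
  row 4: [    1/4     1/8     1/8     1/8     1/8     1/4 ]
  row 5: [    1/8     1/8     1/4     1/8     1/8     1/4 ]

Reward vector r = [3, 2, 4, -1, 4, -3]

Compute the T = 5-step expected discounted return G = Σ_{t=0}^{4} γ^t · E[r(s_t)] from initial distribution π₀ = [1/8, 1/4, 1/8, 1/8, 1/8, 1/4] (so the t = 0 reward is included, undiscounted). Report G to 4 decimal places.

G = 3.1467

t=0: π = [0.1250, 0.2500, 0.1250, 0.1250, 0.1250, 0.2500], E[r] = 1.0000, γ^t·E[r] = 1.000000, running G = 1.000000
t=1: π = [0.1406, 0.1250, 0.1719, 0.1875, 0.1563, 0.2188], E[r] = 1.1406, γ^t·E[r] = 0.798438, running G = 1.798438
t=2: π = [0.1445, 0.1250, 0.1758, 0.1758, 0.1699, 0.2090], E[r] = 1.2637, γ^t·E[r] = 0.619199, running G = 2.417637
t=3: π = [0.1462, 0.1250, 0.1731, 0.1768, 0.1689, 0.2100], E[r] = 1.2502, γ^t·E[r] = 0.428834, running G = 2.846470
t=4: π = [0.1461, 0.1250, 0.1733, 0.1772, 0.1687, 0.2096], E[r] = 1.2506, γ^t·E[r] = 0.300264, running G = 3.146735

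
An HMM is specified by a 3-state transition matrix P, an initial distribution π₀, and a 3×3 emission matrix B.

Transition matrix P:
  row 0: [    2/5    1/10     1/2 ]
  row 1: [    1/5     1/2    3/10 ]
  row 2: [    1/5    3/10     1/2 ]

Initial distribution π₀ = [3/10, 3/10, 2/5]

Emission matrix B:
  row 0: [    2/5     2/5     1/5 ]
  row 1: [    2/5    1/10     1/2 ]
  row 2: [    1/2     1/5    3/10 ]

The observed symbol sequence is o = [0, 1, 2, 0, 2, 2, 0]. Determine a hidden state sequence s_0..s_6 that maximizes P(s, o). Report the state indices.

path = [2, 2, 1, 1, 1, 1, 1]

t=0: δ = [1.200e-01, 1.200e-01, 2.000e-01]  (obs o_0=0)
t=1: δ = [1.920e-02, 6.000e-03, 2.000e-02]  ψ = [0, 1, 2]  (obs o_1=1)
t=2: δ = [1.536e-03, 3.000e-03, 3.000e-03]  ψ = [0, 2, 2]  (obs o_2=2)
t=3: δ = [2.458e-04, 6.000e-04, 7.500e-04]  ψ = [0, 1, 2]  (obs o_3=0)
t=4: δ = [3.000e-05, 1.500e-04, 1.125e-04]  ψ = [2, 1, 2]  (obs o_4=2)
t=5: δ = [6.000e-06, 3.750e-05, 1.688e-05]  ψ = [1, 1, 2]  (obs o_5=2)
t=6: δ = [3.000e-06, 7.500e-06, 5.625e-06]  ψ = [1, 1, 1]  (obs o_6=0)
backtrack: best end state = 1; path = [2, 2, 1, 1, 1, 1, 1]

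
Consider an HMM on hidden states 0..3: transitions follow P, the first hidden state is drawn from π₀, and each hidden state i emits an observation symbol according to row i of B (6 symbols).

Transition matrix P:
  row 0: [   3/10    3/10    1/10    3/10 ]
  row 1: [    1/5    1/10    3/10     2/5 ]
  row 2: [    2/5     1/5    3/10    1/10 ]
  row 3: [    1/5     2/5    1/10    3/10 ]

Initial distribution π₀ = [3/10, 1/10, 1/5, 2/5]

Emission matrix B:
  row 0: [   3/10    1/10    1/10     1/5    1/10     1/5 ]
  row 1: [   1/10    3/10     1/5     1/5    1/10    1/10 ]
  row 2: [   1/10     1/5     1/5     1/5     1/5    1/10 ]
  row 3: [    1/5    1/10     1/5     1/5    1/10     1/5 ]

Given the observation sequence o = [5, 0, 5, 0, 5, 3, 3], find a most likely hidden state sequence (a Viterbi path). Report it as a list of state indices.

t=0: δ = [6.000e-02, 1.000e-02, 2.000e-02, 8.000e-02]  (obs o_0=5)
t=1: δ = [5.400e-03, 3.200e-03, 8.000e-04, 4.800e-03]  ψ = [0, 3, 3, 3]  (obs o_1=0)
t=2: δ = [3.240e-04, 1.920e-04, 9.600e-05, 3.240e-04]  ψ = [0, 3, 1, 0]  (obs o_2=5)
t=3: δ = [2.916e-05, 1.296e-05, 5.760e-06, 1.944e-05]  ψ = [0, 3, 1, 0]  (obs o_3=0)
t=4: δ = [1.750e-06, 8.748e-07, 3.888e-07, 1.750e-06]  ψ = [0, 0, 1, 0]  (obs o_4=5)
t=5: δ = [1.050e-07, 1.400e-07, 5.249e-08, 1.050e-07]  ψ = [0, 3, 1, 0]  (obs o_5=3)
t=6: δ = [6.299e-09, 8.398e-09, 8.398e-09, 1.120e-08]  ψ = [0, 3, 1, 1]  (obs o_6=3)
backtrack: best end state = 3; path = [0, 0, 0, 0, 3, 1, 3]

path = [0, 0, 0, 0, 3, 1, 3]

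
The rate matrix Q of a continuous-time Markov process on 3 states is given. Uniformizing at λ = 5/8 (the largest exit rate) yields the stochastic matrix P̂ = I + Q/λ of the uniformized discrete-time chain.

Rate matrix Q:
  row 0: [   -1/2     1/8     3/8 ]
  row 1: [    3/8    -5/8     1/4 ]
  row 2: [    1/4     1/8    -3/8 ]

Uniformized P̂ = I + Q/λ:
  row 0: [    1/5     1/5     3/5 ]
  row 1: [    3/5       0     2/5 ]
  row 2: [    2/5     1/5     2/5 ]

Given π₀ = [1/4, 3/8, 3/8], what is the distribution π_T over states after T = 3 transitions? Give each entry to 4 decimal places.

π = [0.3670, 0.1650, 0.4680]

t=0: π = [0.2500, 0.3750, 0.3750]
t=1: π = [0.4250, 0.1250, 0.4500]
t=2: π = [0.3400, 0.1750, 0.4850]
t=3: π = [0.3670, 0.1650, 0.4680]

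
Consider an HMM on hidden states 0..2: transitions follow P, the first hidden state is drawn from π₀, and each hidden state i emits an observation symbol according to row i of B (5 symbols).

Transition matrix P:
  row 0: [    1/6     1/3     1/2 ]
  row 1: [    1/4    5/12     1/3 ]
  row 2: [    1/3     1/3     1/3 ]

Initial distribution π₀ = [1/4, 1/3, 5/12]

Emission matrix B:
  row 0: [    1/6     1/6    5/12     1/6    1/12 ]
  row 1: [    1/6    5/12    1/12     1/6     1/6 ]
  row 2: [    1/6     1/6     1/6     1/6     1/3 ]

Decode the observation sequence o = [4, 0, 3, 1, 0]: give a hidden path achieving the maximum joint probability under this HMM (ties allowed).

t=0: δ = [2.083e-02, 5.556e-02, 1.389e-01]  (obs o_0=4)
t=1: δ = [7.716e-03, 7.716e-03, 7.716e-03]  ψ = [2, 2, 2]  (obs o_1=0)
t=2: δ = [4.287e-04, 5.358e-04, 6.430e-04]  ψ = [2, 1, 0]  (obs o_2=3)
t=3: δ = [3.572e-05, 9.303e-05, 3.572e-05]  ψ = [2, 1, 0]  (obs o_3=1)
t=4: δ = [3.876e-06, 6.460e-06, 5.168e-06]  ψ = [1, 1, 1]  (obs o_4=0)
backtrack: best end state = 1; path = [2, 1, 1, 1, 1]

path = [2, 1, 1, 1, 1]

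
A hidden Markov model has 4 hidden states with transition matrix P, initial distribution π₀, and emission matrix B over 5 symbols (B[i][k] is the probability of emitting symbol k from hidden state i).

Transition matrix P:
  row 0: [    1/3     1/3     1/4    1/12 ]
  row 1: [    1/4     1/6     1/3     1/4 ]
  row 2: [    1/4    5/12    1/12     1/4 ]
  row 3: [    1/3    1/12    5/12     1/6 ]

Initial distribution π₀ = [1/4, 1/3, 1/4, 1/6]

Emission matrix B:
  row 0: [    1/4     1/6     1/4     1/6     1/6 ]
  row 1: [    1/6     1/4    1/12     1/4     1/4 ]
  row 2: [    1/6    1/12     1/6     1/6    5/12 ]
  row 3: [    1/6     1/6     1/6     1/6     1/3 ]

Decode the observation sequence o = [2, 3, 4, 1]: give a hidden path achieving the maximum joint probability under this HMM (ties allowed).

t=0: δ = [6.250e-02, 2.778e-02, 4.167e-02, 2.778e-02]  (obs o_0=2)
t=1: δ = [3.472e-03, 5.208e-03, 2.604e-03, 1.736e-03]  ψ = [0, 0, 0, 2]  (obs o_1=3)
t=2: δ = [2.170e-04, 2.894e-04, 7.234e-04, 4.340e-04]  ψ = [1, 0, 1, 1]  (obs o_2=4)
t=3: δ = [3.014e-05, 7.535e-05, 1.507e-05, 3.014e-05]  ψ = [2, 2, 3, 2]  (obs o_3=1)
backtrack: best end state = 1; path = [0, 1, 2, 1]

path = [0, 1, 2, 1]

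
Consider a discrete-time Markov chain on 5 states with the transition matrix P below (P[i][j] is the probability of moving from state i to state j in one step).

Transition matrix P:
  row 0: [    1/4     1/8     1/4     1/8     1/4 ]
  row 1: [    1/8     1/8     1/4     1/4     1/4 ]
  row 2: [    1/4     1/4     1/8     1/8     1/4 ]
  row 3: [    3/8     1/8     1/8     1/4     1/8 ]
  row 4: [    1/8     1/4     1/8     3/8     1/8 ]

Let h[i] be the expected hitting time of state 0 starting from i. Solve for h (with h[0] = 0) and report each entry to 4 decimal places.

h = [0.0000, 4.7677, 4.3636, 3.6364, 4.6869]

First-step conditioning: h[0] = 0; for i ≠ 0, h[i] = 1 + Σ_k P[i][k]·h[k].
  h[1] = 1 + 1/8·h[1] + 1/4·h[2] + 1/4·h[3] + 1/4·h[4]
  h[2] = 1 + 1/4·h[1] + 1/8·h[2] + 1/8·h[3] + 1/4·h[4]
  h[3] = 1 + 1/8·h[1] + 1/8·h[2] + 1/4·h[3] + 1/8·h[4]
  h[4] = 1 + 1/4·h[1] + 1/8·h[2] + 3/8·h[3] + 1/8·h[4]
Solving the 4×4 linear system over states ≠ 0 gives exactly h = [0, 472/99, 48/11, 40/11, 464/99] (h[0] = 0 is the target).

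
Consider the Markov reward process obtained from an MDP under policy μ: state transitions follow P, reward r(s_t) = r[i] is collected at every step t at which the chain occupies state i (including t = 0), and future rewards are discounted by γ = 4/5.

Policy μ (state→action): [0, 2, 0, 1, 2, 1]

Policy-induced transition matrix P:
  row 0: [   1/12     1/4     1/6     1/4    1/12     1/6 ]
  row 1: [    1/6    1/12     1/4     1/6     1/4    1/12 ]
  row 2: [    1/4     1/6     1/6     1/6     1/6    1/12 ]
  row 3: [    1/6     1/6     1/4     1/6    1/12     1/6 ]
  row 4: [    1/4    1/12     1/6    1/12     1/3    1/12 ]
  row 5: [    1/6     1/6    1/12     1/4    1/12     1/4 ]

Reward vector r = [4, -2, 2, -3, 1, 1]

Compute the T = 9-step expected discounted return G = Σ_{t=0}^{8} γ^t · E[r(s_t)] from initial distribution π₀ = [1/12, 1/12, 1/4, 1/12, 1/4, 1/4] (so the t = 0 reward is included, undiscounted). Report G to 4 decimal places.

t=0: π = [0.0833, 0.0833, 0.2500, 0.0833, 0.2500, 0.2500], E[r] = 0.9167, γ^t·E[r] = 0.916667, running G = 0.916667
t=1: π = [0.2014, 0.1458, 0.1597, 0.1736, 0.1806, 0.1389], E[r] = 0.6319, γ^t·E[r] = 0.505556, running G = 1.422222
t=2: π = [0.1782, 0.1563, 0.1817, 0.1800, 0.1661, 0.1377], E[r] = 0.5278, γ^t·E[r] = 0.337778, running G = 1.760000
t=3: π = [0.1808, 0.1547, 0.1832, 0.1792, 0.1660, 0.1361], E[r] = 0.5450, γ^t·E[r] = 0.279037, running G = 2.039037
t=4: π = [0.1807, 0.1550, 0.1831, 0.1792, 0.1659, 0.1360], E[r] = 0.5433, γ^t·E[r] = 0.222520, running G = 2.261557
t=5: π = [0.1807, 0.1550, 0.1832, 0.1792, 0.1659, 0.1360], E[r] = 0.5434, γ^t·E[r] = 0.178051, running G = 2.439608
t=6: π = [0.1807, 0.1550, 0.1832, 0.1792, 0.1659, 0.1360], E[r] = 0.5434, γ^t·E[r] = 0.142449, running G = 2.582058
t=7: π = [0.1807, 0.1550, 0.1832, 0.1792, 0.1659, 0.1360], E[r] = 0.5434, γ^t·E[r] = 0.113959, running G = 2.696017
t=8: π = [0.1807, 0.1550, 0.1832, 0.1792, 0.1659, 0.1360], E[r] = 0.5434, γ^t·E[r] = 0.091168, running G = 2.787185

G = 2.7872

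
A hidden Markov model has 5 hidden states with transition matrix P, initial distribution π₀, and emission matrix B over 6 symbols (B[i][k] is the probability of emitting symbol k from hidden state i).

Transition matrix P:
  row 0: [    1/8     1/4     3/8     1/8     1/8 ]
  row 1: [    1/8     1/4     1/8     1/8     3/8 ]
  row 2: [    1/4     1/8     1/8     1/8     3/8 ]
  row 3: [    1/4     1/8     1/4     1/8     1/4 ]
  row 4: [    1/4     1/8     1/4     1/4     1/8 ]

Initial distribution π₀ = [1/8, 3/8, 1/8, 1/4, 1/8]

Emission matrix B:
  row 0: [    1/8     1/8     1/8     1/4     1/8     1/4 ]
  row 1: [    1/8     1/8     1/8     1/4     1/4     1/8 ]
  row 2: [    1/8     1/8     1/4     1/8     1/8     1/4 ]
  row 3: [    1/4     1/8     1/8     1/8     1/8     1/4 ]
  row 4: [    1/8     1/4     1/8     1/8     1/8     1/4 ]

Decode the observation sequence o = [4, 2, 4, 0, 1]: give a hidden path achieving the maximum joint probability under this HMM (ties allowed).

t=0: δ = [1.562e-02, 9.375e-02, 1.562e-02, 3.125e-02, 1.562e-02]  (obs o_0=4)
t=1: δ = [1.465e-03, 2.930e-03, 2.930e-03, 1.465e-03, 4.395e-03]  ψ = [1, 1, 1, 1, 1]  (obs o_1=2)
t=2: δ = [1.373e-04, 1.831e-04, 1.373e-04, 1.373e-04, 1.373e-04]  ψ = [4, 1, 4, 4, 1]  (obs o_2=4)
t=3: δ = [4.292e-06, 5.722e-06, 6.437e-06, 8.583e-06, 8.583e-06]  ψ = [2, 1, 0, 4, 1]  (obs o_3=0)
t=4: δ = [2.682e-07, 1.788e-07, 2.682e-07, 2.682e-07, 6.035e-07]  ψ = [3, 1, 3, 4, 2]  (obs o_4=1)
backtrack: best end state = 4; path = [1, 4, 0, 2, 4]

path = [1, 4, 0, 2, 4]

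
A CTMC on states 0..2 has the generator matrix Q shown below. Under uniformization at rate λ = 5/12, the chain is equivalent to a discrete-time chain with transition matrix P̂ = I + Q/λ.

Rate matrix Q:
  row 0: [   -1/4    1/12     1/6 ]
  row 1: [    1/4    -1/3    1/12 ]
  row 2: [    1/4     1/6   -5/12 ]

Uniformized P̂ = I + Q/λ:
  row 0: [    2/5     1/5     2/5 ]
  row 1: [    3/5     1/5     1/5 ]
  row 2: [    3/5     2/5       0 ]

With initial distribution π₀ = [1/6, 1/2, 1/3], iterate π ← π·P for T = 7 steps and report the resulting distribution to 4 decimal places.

t=0: π = [0.1667, 0.5000, 0.3333]
t=1: π = [0.5667, 0.2667, 0.1667]
t=2: π = [0.4867, 0.2333, 0.2800]
t=3: π = [0.5027, 0.2560, 0.2413]
t=4: π = [0.4995, 0.2483, 0.2523]
t=5: π = [0.5001, 0.2505, 0.2494]
t=6: π = [0.5000, 0.2499, 0.2501]
t=7: π = [0.5000, 0.2500, 0.2500]

π = [0.5000, 0.2500, 0.2500]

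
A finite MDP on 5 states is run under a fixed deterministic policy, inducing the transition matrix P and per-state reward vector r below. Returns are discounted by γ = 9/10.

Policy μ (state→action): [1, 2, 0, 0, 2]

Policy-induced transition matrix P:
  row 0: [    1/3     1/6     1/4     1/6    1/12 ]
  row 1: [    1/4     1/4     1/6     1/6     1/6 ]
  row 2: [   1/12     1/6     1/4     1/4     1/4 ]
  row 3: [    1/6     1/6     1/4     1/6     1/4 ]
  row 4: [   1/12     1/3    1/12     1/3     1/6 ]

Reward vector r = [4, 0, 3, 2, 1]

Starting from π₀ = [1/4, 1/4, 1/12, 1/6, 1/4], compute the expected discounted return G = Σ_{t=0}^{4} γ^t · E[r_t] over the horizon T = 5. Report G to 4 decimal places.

t=0: π = [0.2500, 0.2500, 0.0833, 0.1667, 0.2500], E[r] = 1.8333, γ^t·E[r] = 1.833333, running G = 1.833333
t=1: π = [0.2014, 0.2292, 0.1875, 0.2153, 0.1667], E[r] = 1.9653, γ^t·E[r] = 1.768750, running G = 3.602083
t=2: π = [0.1898, 0.2135, 0.2031, 0.2101, 0.1834], E[r] = 1.9722, γ^t·E[r] = 1.597500, running G = 5.199583
t=3: π = [0.1839, 0.2150, 0.2016, 0.2142, 0.1853], E[r] = 1.9540, γ^t·E[r] = 1.424496, running G = 6.624079
t=4: π = [0.1830, 0.2155, 0.2012, 0.2143, 0.1860], E[r] = 1.9503, γ^t·E[r] = 1.279563, running G = 7.903642

G = 7.9036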